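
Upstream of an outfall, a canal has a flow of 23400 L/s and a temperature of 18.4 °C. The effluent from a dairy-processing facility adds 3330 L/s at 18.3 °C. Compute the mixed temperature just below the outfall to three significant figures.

18.4 °C

Flow-weighted mixing: C = (Q_r C_r + Q_w C_w)/(Q_r + Q_w)
= (23400×18.4 + 3330×18.3)/(23400 + 3330) = 491500/26730 = 18.39 °C.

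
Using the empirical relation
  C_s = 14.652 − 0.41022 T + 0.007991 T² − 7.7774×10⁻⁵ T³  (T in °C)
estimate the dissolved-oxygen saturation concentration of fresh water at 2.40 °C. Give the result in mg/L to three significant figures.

C_s ≈ 13.7 mg/L

C_s = 14.652 − 0.41022×2.40 + 0.007991×2.40² − 7.7774×10⁻⁵×2.40³ = 13.71 mg/L.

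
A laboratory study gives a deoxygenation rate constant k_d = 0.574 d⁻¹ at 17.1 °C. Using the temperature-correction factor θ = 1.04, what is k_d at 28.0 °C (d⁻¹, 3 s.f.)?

k_d(T₂) = k_d(T₁) · θ^(T₂−T₁) = 0.574 × 1.04^(28.0−17.1)
= 0.574 × 1.04^10.9 = 0.574 × 1.533 = 0.8802 d⁻¹.

k_d ≈ 0.880 d⁻¹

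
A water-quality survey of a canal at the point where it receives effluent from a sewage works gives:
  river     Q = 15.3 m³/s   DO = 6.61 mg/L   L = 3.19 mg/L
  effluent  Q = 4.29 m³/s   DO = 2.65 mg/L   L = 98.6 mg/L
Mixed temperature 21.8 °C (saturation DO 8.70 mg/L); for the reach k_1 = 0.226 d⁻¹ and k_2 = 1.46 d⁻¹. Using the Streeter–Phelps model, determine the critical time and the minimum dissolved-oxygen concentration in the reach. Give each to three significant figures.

Mixed DO = (15.3×6.61 + 4.29×2.65)/(15.3+4.29) = 112.5/19.59 = 5.743 mg/L.
Mixed L₀ = (15.3×3.19 + 4.29×98.6)/(19.59) = 471.8/19.59 = 24.08 mg/L.
Initial deficit D₀ = C_s − DO₀ = 8.70 − 5.743 = 2.957 mg/L.
t_c = (1/1.234) ln[(1.46/0.226)(1 − 2.957×1.234/(0.226×24.08))] = 0.8104 × ln(2.129) = 0.6124 d.
D_c = (0.226/1.46) × 24.08 × e^(−0.226×0.6124) = 0.1548 × 24.08 × 0.8708 = 3.246 mg/L.
Minimum DO = 8.70 − 3.246 = 5.454 mg/L.

t_c ≈ 0.612 d; minimum DO ≈ 5.45 mg/L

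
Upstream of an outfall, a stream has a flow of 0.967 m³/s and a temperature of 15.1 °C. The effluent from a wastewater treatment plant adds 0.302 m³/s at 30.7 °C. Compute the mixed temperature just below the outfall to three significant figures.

Flow-weighted mixing: C = (Q_r C_r + Q_w C_w)/(Q_r + Q_w)
= (0.967×15.1 + 0.302×30.7)/(0.967 + 0.302) = 23.87/1.269 = 18.81 °C.

18.8 °C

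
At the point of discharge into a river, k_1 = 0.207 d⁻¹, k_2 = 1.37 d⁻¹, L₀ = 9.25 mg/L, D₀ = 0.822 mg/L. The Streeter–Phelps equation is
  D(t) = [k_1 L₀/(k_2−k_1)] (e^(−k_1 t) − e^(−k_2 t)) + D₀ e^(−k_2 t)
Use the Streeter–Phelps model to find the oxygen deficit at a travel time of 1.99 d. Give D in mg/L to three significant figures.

D ≈ 1.04 mg/L

k_1 L₀/(k_2−k_1) = 0.207×9.25/(1.37−0.207) = 1.915/1.163 = 1.646 mg/L.
e^(−k_1 t) = e^(−0.207×1.990) = 0.6624; e^(−k_2 t) = e^(−1.37×1.990) = 0.06546.
D = 1.646 × (0.6624 − 0.06546) + 0.822 × 0.06546 = 0.9827 + 0.05381 = 1.037 mg/L.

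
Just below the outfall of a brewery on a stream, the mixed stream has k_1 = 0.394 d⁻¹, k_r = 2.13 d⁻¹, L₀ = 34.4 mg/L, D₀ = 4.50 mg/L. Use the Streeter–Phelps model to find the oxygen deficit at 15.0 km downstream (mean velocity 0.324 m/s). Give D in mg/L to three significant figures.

D ≈ 5.27 mg/L

Travel time t = x/v = 15.0 km / (0.324 m/s) = 15000 m / 0.324 m/s = 46300 s = 0.5358 d.
k_1 L₀/(k_r−k_1) = 0.394×34.4/(2.13−0.394) = 13.55/1.736 = 7.807 mg/L.
e^(−k_1 t) = e^(−0.394×0.5358) = 0.8097; e^(−k_r t) = e^(−2.13×0.5358) = 0.3194.
D = 7.807 × (0.8097 − 0.3194) + 4.50 × 0.3194 = 3.828 + 1.437 = 5.265 mg/L.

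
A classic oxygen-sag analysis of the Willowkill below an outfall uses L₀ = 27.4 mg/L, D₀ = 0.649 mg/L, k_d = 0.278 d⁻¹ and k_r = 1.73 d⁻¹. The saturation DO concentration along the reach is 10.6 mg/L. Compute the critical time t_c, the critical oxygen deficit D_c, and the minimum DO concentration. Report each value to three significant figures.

With k_r/k_d = 6.223 and 1 − D₀(k_r−k_d)/(k_d L₀) = 0.8763,
t_c = ln(6.223 × 0.8763) / (1.73 − 0.278) = ln(5.453) / 1.452 = 1.696/1.452 = 1.168 d.
D_c = (k_d/k_r) L₀ e^(−k_d t_c) = (0.278/1.73) × 27.4 × e^(−0.278×1.168) = 0.1607 × 27.4 × 0.7227 = 3.182 mg/L.
Minimum DO = C_s − D_c = 10.6 − 3.182 = 7.418 mg/L.

t_c ≈ 1.17 d; D_c ≈ 3.18 mg/L; min DO ≈ 7.42 mg/L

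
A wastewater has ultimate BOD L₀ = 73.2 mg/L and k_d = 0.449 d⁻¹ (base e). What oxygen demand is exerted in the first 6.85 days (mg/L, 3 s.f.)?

y_t = L₀(1 − e^(−k_d t)) = 73.2 × (1 − e^(−0.449×6.85))
= 73.2 × (1 − 0.04616) = 73.2 × 0.9538 = 69.82 mg/L.

y ≈ 69.8 mg/L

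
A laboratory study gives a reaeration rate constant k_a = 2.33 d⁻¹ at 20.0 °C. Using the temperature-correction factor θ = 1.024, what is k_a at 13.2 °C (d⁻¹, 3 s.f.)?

k_a ≈ 1.98 d⁻¹

k_a(T₂) = k_a(T₁) · θ^(T₂−T₁) = 2.33 × 1.024^(13.2−20.0)
= 2.33 × 1.024^-6.80 = 2.33 × 0.8511 = 1.983 d⁻¹.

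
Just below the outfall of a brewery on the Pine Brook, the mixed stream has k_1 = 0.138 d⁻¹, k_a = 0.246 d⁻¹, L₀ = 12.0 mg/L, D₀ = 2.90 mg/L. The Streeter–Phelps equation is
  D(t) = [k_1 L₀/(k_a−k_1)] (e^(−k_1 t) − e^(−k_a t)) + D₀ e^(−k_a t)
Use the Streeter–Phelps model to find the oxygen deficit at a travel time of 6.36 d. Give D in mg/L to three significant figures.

D ≈ 3.77 mg/L

k_1 L₀/(k_a−k_1) = 0.138×12.0/(0.246−0.138) = 1.656/0.1080 = 15.33 mg/L.
e^(−k_1 t) = e^(−0.138×6.360) = 0.4157; e^(−k_a t) = e^(−0.246×6.360) = 0.2092.
D = 15.33 × (0.4157 − 0.2092) + 2.90 × 0.2092 = 3.167 + 0.6066 = 3.774 mg/L.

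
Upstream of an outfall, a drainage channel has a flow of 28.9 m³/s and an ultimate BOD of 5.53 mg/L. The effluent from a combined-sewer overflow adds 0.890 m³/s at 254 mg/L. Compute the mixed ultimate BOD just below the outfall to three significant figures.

Flow-weighted mixing: C = (Q_r C_r + Q_w C_w)/(Q_r + Q_w)
= (28.9×5.53 + 0.890×254)/(28.9 + 0.890) = 385.9/29.79 = 12.95 mg/L.

13.0 mg/L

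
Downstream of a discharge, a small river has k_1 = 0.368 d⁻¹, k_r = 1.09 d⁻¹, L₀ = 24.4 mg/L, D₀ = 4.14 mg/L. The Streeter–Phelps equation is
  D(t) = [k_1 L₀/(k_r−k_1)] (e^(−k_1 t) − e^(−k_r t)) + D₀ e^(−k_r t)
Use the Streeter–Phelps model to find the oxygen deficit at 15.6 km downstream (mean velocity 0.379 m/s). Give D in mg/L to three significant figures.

Travel time t = x/v = 15.6 km / (0.379 m/s) = 15600 m / 0.379 m/s = 41160 s = 0.4764 d.
k_1 L₀/(k_r−k_1) = 0.368×24.4/(1.09−0.368) = 8.979/0.7220 = 12.44 mg/L.
e^(−k_1 t) = e^(−0.368×0.4764) = 0.8392; e^(−k_r t) = e^(−1.09×0.4764) = 0.5950.
D = 12.44 × (0.8392 − 0.5950) + 4.14 × 0.5950 = 3.038 + 2.463 = 5.501 mg/L.

D ≈ 5.50 mg/L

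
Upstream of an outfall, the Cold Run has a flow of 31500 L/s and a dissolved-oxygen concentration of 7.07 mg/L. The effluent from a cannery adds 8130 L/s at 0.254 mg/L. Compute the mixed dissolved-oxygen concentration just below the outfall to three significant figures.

5.67 mg/L

Flow-weighted mixing: C = (Q_r C_r + Q_w C_w)/(Q_r + Q_w)
= (31500×7.07 + 8130×0.254)/(31500 + 8130) = 224800/39630 = 5.672 mg/L.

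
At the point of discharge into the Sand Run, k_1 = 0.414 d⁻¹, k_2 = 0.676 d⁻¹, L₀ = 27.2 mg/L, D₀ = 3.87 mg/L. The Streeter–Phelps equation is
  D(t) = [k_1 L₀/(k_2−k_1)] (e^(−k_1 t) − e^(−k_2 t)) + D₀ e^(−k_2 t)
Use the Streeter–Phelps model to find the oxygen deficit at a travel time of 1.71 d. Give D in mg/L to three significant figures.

k_1 L₀/(k_2−k_1) = 0.414×27.2/(0.676−0.414) = 11.26/0.2620 = 42.98 mg/L.
e^(−k_1 t) = e^(−0.414×1.710) = 0.4927; e^(−k_2 t) = e^(−0.676×1.710) = 0.3148.
D = 42.98 × (0.4927 − 0.3148) + 3.87 × 0.3148 = 7.646 + 1.218 = 8.864 mg/L.

D ≈ 8.86 mg/L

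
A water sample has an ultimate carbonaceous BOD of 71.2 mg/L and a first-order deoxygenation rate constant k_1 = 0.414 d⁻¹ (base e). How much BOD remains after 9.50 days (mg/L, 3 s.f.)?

L ≈ 1.39 mg/L

L_t = L₀ e^(−k_1 t) = 71.2 × e^(−0.414×9.50) = 71.2 × 0.01958 = 1.394 mg/L.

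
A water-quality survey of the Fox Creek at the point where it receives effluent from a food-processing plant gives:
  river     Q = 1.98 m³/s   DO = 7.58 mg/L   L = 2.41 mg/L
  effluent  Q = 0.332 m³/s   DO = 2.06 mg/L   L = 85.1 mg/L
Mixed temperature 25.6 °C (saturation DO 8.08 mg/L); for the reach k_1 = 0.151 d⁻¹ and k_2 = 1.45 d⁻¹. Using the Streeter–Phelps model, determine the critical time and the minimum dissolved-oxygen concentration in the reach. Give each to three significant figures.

t_c ≈ 0.581 d; minimum DO ≈ 6.72 mg/L

Mixed DO = (1.98×7.58 + 0.332×2.06)/(1.98+0.332) = 15.69/2.312 = 6.787 mg/L.
Mixed L₀ = (1.98×2.41 + 0.332×85.1)/(2.312) = 33.02/2.312 = 14.28 mg/L.
Initial deficit D₀ = C_s − DO₀ = 8.08 − 6.787 = 1.293 mg/L.
t_c = (1/1.299) ln[(1.45/0.151)(1 − 1.293×1.299/(0.151×14.28))] = 0.7698 × ln(2.127) = 0.5810 d.
D_c = (0.151/1.45) × 14.28 × e^(−0.151×0.5810) = 0.1041 × 14.28 × 0.9160 = 1.363 mg/L.
Minimum DO = 8.08 − 1.363 = 6.717 mg/L.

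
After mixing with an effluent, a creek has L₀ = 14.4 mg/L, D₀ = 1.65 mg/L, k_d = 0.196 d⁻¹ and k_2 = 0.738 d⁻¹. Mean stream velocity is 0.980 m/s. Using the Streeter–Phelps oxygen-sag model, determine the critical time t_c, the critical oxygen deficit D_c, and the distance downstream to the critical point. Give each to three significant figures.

t_c = [1/(k_2−k_d)] ln[(k_2/k_d)(1 − D₀(k_2−k_d)/(k_d L₀))]
= [1/(0.738−0.196)] ln[(0.738/0.196)(1 − 1.65×0.5420/(0.196×14.4))]
= (1/0.5420) ln[3.765 × 0.6831] = 1.845 × ln(2.572) = 1.845 × 0.9448 = 1.743 d.
D_c = (k_d/k_2) L₀ e^(−k_d t_c) = (0.196/0.738) × 14.4 × e^(−0.196×1.743) = 0.2656 × 14.4 × 0.7106 = 2.718 mg/L.
x_c = v t_c = 0.980 m/s × 1.743 d × 86400 s/d = 147600 m ≈ 148 km.

t_c ≈ 1.74 d; D_c ≈ 2.72 mg/L; x_c ≈ 148 km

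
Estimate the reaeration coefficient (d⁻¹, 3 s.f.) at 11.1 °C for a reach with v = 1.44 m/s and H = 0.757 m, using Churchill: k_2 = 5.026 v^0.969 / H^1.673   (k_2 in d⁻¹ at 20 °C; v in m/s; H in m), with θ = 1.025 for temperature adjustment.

k_2 ≈ 9.15 d⁻¹

k_2(20) = 5.026 × 1.44^0.969 / 0.757^1.673 = 5.026 × 1.424 / 0.6277 = 11.40 d⁻¹.
k_2(11.1) = 11.40 × 1.025^(11.1−20) = 11.40 × 0.8027 = 9.152 d⁻¹.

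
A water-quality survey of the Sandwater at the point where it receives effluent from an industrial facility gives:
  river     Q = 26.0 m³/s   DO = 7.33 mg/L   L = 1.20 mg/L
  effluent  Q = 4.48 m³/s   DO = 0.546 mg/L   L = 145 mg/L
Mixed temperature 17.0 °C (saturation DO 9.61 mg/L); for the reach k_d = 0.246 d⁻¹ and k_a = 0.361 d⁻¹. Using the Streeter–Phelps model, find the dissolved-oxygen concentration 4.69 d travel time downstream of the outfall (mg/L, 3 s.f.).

DO ≈ 2.72 mg/L

Mixed DO = (26.0×7.33 + 4.48×0.546)/(26.0+4.48) = 193.0/30.48 = 6.333 mg/L.
Mixed L₀ = (26.0×1.20 + 4.48×145)/(30.48) = 680.8/30.48 = 22.34 mg/L.
Initial deficit D₀ = C_s − DO₀ = 9.61 − 6.333 = 3.277 mg/L.
D(4.69) = [0.246×22.34/(0.361−0.246)](e^(−0.246×4.69) − e^(−0.361×4.69)) + 3.277 e^(−0.361×4.69)
= 47.78 × (0.3155 − 0.1840) + 3.277 × 0.1840 = 6.886 mg/L.
DO = 9.61 − 6.886 = 2.724 mg/L.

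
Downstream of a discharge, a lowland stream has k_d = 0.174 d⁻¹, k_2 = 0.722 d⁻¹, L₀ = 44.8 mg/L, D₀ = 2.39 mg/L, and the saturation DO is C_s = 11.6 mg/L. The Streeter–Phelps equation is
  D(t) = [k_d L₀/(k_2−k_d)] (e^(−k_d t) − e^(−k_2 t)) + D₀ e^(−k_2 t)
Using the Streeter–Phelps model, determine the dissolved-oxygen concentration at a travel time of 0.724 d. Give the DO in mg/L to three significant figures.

k_d L₀/(k_2−k_d) = 0.174×44.8/(0.722−0.174) = 7.795/0.5480 = 14.22 mg/L.
e^(−k_d t) = e^(−0.174×0.7240) = 0.8816; e^(−k_2 t) = e^(−0.722×0.7240) = 0.5929.
D = 14.22 × (0.8816 − 0.5929) + 2.39 × 0.5929 = 4.107 + 1.417 = 5.524 mg/L.
DO = C_s − D = 11.6 − 5.524 = 6.076 mg/L.

DO ≈ 6.08 mg/L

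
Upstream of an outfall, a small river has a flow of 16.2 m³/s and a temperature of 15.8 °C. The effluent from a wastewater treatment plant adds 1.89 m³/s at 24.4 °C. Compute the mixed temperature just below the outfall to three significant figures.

16.7 °C

Flow-weighted mixing: C = (Q_r C_r + Q_w C_w)/(Q_r + Q_w)
= (16.2×15.8 + 1.89×24.4)/(16.2 + 1.89) = 302.1/18.09 = 16.70 °C.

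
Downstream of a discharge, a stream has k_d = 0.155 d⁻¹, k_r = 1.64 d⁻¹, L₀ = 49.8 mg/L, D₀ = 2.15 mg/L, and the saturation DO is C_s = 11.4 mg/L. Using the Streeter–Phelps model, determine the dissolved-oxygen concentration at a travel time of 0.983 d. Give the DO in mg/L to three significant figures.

DO ≈ 7.54 mg/L

k_d L₀/(k_r−k_d) = 0.155×49.8/(1.64−0.155) = 7.719/1.485 = 5.198 mg/L.
e^(−k_d t) = e^(−0.155×0.9830) = 0.8587; e^(−k_r t) = e^(−1.64×0.9830) = 0.1995.
D = 5.198 × (0.8587 − 0.1995) + 2.15 × 0.1995 = 3.427 + 0.4288 = 3.855 mg/L.
DO = C_s − D = 11.4 − 3.855 = 7.545 mg/L.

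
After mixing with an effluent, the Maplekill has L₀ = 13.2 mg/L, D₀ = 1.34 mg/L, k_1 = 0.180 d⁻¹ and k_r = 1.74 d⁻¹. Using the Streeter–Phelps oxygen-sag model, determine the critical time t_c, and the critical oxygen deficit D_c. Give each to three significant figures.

t_c ≈ 0.0962 d; D_c ≈ 1.34 mg/L

With k_r/k_1 = 9.667 and 1 − D₀(k_r−k_1)/(k_1 L₀) = 0.1202,
t_c = ln(9.667 × 0.1202) / (1.74 − 0.180) = ln(1.162) / 1.560 = 0.1501/1.560 = 0.09622 d.
L(t_c) = L₀ e^(−k_1 t_c) = 13.2 × 0.9828 = 12.97 mg/L, and at the critical point k_r D_c = k_1 L, so D_c = (0.180/1.74) × 12.97 = 1.342 mg/L.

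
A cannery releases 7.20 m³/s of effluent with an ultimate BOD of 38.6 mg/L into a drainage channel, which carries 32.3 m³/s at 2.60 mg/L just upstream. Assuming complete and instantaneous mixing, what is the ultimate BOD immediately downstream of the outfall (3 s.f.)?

9.16 mg/L

Flow-weighted mixing: C = (Q_r C_r + Q_w C_w)/(Q_r + Q_w)
= (32.3×2.60 + 7.20×38.6)/(32.3 + 7.20) = 361.9/39.50 = 9.162 mg/L.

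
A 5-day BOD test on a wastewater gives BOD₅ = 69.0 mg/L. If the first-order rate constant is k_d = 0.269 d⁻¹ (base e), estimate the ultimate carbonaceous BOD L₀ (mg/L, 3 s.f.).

BOD₅ = L₀(1 − e^(−5k_d)) ⇒ L₀ = BOD₅ / (1 − e^(−5×0.269))
= 69.0 / (1 − 0.2605) = 69.0 / 0.7395 = 93.31 mg/L.

L₀ ≈ 93.3 mg/L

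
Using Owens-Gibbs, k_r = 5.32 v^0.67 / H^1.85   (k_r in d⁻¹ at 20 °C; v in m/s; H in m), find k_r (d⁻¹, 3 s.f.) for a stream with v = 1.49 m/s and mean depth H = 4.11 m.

k_r ≈ 0.509 d⁻¹

k_r = 5.32 × 1.49^0.67 / 4.11^1.85 = 5.32 × 1.306 / 13.66 = 0.5086 d⁻¹.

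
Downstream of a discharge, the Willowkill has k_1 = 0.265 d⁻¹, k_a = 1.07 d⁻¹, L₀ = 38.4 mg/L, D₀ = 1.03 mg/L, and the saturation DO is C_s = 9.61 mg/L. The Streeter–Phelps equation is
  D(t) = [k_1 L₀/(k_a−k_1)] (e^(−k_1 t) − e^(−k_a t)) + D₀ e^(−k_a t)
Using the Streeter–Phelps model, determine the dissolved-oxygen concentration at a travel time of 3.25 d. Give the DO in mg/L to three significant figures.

k_1 L₀/(k_a−k_1) = 0.265×38.4/(1.07−0.265) = 10.18/0.8050 = 12.64 mg/L.
e^(−k_1 t) = e^(−0.265×3.250) = 0.4226; e^(−k_a t) = e^(−1.07×3.250) = 0.03088.
D = 12.64 × (0.4226 − 0.03088) + 1.03 × 0.03088 = 4.952 + 0.03181 = 4.984 mg/L.
DO = C_s − D = 9.61 − 4.984 = 4.626 mg/L.

DO ≈ 4.63 mg/L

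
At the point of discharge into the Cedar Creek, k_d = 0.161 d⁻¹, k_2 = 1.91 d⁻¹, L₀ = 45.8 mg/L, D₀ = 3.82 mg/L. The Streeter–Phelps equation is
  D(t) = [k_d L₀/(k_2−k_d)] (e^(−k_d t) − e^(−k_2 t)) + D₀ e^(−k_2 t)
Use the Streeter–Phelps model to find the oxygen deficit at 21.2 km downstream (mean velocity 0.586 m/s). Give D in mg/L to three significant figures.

D ≈ 3.76 mg/L

Travel time t = x/v = 21.2 km / (0.586 m/s) = 21200 m / 0.586 m/s = 36180 s = 0.4187 d.
k_d L₀/(k_2−k_d) = 0.161×45.8/(1.91−0.161) = 7.374/1.749 = 4.216 mg/L.
e^(−k_d t) = e^(−0.161×0.4187) = 0.9348; e^(−k_2 t) = e^(−1.91×0.4187) = 0.4494.
D = 4.216 × (0.9348 − 0.4494) + 3.82 × 0.4494 = 2.046 + 1.717 = 3.763 mg/L.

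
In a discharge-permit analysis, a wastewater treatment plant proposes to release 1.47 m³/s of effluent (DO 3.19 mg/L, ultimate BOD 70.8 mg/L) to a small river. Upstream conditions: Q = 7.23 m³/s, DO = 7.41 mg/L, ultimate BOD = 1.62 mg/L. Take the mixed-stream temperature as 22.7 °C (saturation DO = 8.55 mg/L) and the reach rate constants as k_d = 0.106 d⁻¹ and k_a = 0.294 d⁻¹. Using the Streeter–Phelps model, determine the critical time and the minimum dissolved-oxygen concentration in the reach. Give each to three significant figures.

Mixed DO = (7.23×7.41 + 1.47×3.19)/(7.23+1.47) = 58.26/8.700 = 6.697 mg/L.
Mixed L₀ = (7.23×1.62 + 1.47×70.8)/(8.700) = 115.8/8.700 = 13.31 mg/L.
Initial deficit D₀ = C_s − DO₀ = 8.55 − 6.697 = 1.853 mg/L.
t_c = (1/0.1880) ln[(0.294/0.106)(1 − 1.853×0.1880/(0.106×13.31))] = 5.319 × ln(2.089) = 3.918 d.
D_c = (0.106/0.294) × 13.31 × e^(−0.106×3.918) = 0.3605 × 13.31 × 0.6602 = 3.168 mg/L.
Minimum DO = 8.55 − 3.168 = 5.382 mg/L.

t_c ≈ 3.92 d; minimum DO ≈ 5.38 mg/L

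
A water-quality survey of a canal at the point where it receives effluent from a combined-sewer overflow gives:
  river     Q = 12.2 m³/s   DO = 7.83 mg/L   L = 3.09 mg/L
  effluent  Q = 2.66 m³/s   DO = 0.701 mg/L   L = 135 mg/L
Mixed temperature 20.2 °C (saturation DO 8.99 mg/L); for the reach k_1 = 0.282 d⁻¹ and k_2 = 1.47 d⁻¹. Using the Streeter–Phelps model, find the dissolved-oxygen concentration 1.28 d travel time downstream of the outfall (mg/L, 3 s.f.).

DO ≈ 5.17 mg/L

Mixed DO = (12.2×7.83 + 2.66×0.701)/(12.2+2.66) = 97.39/14.86 = 6.554 mg/L.
Mixed L₀ = (12.2×3.09 + 2.66×135)/(14.86) = 396.8/14.86 = 26.70 mg/L.
Initial deficit D₀ = C_s − DO₀ = 8.99 − 6.554 = 2.436 mg/L.
D(1.28) = [0.282×26.70/(1.47−0.282)](e^(−0.282×1.28) − e^(−1.47×1.28)) + 2.436 e^(−1.47×1.28)
= 6.338 × (0.6970 − 0.1523) + 2.436 × 0.1523 = 3.823 mg/L.
DO = 8.99 − 3.823 = 5.167 mg/L.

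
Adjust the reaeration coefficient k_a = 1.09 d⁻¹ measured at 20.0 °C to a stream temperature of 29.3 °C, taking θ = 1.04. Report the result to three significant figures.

k_a(T₂) = k_a(T₁) · θ^(T₂−T₁) = 1.09 × 1.04^(29.3−20.0)
= 1.09 × 1.04^9.30 = 1.09 × 1.440 = 1.570 d⁻¹.

k_a ≈ 1.57 d⁻¹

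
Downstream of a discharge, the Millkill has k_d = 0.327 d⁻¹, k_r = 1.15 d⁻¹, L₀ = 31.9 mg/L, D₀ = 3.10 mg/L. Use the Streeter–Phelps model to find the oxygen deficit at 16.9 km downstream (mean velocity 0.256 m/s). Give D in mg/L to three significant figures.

D ≈ 5.90 mg/L

Travel time t = x/v = 16.9 km / (0.256 m/s) = 16900 m / 0.256 m/s = 66020 s = 0.7641 d.
k_d L₀/(k_r−k_d) = 0.327×31.9/(1.15−0.327) = 10.43/0.8230 = 12.67 mg/L.
e^(−k_d t) = e^(−0.327×0.7641) = 0.7789; e^(−k_r t) = e^(−1.15×0.7641) = 0.4153.
D = 12.67 × (0.7789 − 0.4153) + 3.10 × 0.4153 = 4.608 + 1.288 = 5.896 mg/L.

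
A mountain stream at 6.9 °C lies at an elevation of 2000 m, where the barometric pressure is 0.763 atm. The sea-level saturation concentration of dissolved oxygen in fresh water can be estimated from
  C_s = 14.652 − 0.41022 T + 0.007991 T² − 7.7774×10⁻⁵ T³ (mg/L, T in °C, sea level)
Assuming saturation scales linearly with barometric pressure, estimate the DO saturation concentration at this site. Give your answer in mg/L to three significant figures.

C_s ≈ 9.29 mg/L

At sea level: C_s = 14.652 − 0.41022×6.9 + 0.007991×6.9² − 7.7774×10⁻⁵×6.9³ = 12.18 mg/L.
Pressure correction: C_s' = 12.18 × 0.763 = 9.291 mg/L.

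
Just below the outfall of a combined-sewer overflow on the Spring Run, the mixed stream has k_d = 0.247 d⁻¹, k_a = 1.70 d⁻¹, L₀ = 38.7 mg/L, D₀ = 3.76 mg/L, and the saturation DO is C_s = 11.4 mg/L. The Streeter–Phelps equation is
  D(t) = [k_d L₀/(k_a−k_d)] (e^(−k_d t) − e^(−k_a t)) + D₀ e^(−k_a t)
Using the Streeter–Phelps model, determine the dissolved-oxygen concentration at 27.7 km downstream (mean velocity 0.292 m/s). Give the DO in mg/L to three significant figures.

DO ≈ 6.82 mg/L

Travel time t = x/v = 27.7 km / (0.292 m/s) = 27700 m / 0.292 m/s = 94860 s = 1.098 d.
k_d L₀/(k_a−k_d) = 0.247×38.7/(1.70−0.247) = 9.559/1.453 = 6.579 mg/L.
e^(−k_d t) = e^(−0.247×1.098) = 0.7625; e^(−k_a t) = e^(−1.70×1.098) = 0.1547.
D = 6.579 × (0.7625 − 0.1547) + 3.76 × 0.1547 = 3.999 + 0.5815 = 4.580 mg/L.
DO = C_s − D = 11.4 − 4.580 = 6.820 mg/L.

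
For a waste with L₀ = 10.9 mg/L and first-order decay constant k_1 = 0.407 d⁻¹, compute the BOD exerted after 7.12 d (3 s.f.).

y_t = L₀(1 − e^(−k_1 t)) = 10.9 × (1 − e^(−0.407×7.12))
= 10.9 × (1 − 0.05514) = 10.9 × 0.9449 = 10.30 mg/L.

y ≈ 10.3 mg/L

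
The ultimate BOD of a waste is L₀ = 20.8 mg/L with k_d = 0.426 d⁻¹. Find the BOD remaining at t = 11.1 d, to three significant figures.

L ≈ 0.184 mg/L

L_t = L₀ e^(−k_d t) = 20.8 × e^(−0.426×11.1) = 20.8 × 0.008839 = 0.1838 mg/L.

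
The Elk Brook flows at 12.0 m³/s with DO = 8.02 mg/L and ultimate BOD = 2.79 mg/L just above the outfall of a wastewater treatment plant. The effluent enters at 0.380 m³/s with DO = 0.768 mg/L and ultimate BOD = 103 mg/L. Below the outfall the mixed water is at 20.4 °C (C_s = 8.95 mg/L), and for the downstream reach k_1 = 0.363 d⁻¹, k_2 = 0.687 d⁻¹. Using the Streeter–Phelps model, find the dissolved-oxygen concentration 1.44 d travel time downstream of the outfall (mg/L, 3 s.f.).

DO ≈ 7.07 mg/L

Mixed DO = (12.0×8.02 + 0.380×0.768)/(12.0+0.380) = 96.53/12.38 = 7.797 mg/L.
Mixed L₀ = (12.0×2.79 + 0.380×103)/(12.38) = 72.62/12.38 = 5.866 mg/L.
Initial deficit D₀ = C_s − DO₀ = 8.95 − 7.797 = 1.153 mg/L.
D(1.44) = [0.363×5.866/(0.687−0.363)](e^(−0.363×1.44) − e^(−0.687×1.44)) + 1.153 e^(−0.687×1.44)
= 6.572 × (0.5929 − 0.3718) + 1.153 × 0.3718 = 1.881 mg/L.
DO = 8.95 − 1.881 = 7.069 mg/L.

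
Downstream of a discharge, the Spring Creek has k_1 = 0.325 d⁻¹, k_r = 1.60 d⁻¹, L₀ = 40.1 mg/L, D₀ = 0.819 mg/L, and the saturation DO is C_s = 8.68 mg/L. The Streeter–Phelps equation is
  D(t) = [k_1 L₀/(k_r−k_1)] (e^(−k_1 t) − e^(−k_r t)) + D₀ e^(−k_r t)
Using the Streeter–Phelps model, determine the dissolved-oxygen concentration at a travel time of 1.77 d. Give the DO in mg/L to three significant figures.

DO ≈ 3.48 mg/L

k_1 L₀/(k_r−k_1) = 0.325×40.1/(1.60−0.325) = 13.03/1.275 = 10.22 mg/L.
e^(−k_1 t) = e^(−0.325×1.770) = 0.5626; e^(−k_r t) = e^(−1.60×1.770) = 0.05889.
D = 10.22 × (0.5626 − 0.05889) + 0.819 × 0.05889 = 5.148 + 0.04823 = 5.197 mg/L.
DO = C_s − D = 8.68 − 5.197 = 3.483 mg/L.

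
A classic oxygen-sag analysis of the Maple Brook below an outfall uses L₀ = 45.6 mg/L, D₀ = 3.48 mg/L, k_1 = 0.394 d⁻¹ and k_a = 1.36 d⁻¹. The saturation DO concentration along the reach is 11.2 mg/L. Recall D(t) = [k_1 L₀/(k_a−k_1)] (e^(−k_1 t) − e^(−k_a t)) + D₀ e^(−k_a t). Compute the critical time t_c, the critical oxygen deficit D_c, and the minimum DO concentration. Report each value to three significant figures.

With k_a/k_1 = 3.452 and 1 − D₀(k_a−k_1)/(k_1 L₀) = 0.8129,
t_c = ln(3.452 × 0.8129) / (1.36 − 0.394) = ln(2.806) / 0.9660 = 1.032/0.9660 = 1.068 d.
L(t_c) = L₀ e^(−k_1 t_c) = 45.6 × 0.6565 = 29.94 mg/L, and at the critical point k_a D_c = k_1 L, so D_c = (0.394/1.36) × 29.94 = 8.673 mg/L.
Minimum DO = C_s − D_c = 11.2 − 8.673 = 2.527 mg/L.

t_c ≈ 1.07 d; D_c ≈ 8.67 mg/L; min DO ≈ 2.53 mg/L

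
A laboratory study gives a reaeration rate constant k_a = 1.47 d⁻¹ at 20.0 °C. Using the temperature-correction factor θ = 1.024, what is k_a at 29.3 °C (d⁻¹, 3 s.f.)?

k_a ≈ 1.83 d⁻¹

k_a(T₂) = k_a(T₁) · θ^(T₂−T₁) = 1.47 × 1.024^(29.3−20.0)
= 1.47 × 1.024^9.30 = 1.47 × 1.247 = 1.833 d⁻¹.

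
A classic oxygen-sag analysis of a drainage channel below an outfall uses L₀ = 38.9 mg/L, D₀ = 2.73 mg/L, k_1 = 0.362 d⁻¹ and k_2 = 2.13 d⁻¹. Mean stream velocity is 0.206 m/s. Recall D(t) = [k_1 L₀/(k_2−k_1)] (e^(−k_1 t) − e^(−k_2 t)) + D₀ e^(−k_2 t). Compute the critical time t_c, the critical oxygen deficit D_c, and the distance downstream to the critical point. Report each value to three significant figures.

t_c ≈ 0.765 d; D_c ≈ 5.01 mg/L; x_c ≈ 13.6 km

With k_2/k_1 = 5.884 and 1 − D₀(k_2−k_1)/(k_1 L₀) = 0.6572,
t_c = ln(5.884 × 0.6572) / (2.13 − 0.362) = ln(3.867) / 1.768 = 1.353/1.768 = 0.7650 d.
L(t_c) = L₀ e^(−k_1 t_c) = 38.9 × 0.7581 = 29.49 mg/L, and at the critical point k_2 D_c = k_1 L, so D_c = (0.362/2.13) × 29.49 = 5.012 mg/L.
x_c = v t_c = 0.206 m/s × 0.7650 d × 86400 s/d = 13620 m ≈ 13.6 km.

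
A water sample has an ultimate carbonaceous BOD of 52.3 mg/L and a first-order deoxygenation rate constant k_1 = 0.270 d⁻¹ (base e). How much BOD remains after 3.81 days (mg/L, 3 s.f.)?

L_t = L₀ e^(−k_1 t) = 52.3 × e^(−0.270×3.81) = 52.3 × 0.3575 = 18.70 mg/L.

L ≈ 18.7 mg/L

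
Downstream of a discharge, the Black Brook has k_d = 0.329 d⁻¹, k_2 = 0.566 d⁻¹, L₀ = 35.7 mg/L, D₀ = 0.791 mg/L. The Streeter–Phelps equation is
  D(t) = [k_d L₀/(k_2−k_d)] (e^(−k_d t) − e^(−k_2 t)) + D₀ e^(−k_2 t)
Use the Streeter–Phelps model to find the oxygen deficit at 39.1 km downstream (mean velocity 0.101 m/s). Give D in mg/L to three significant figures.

D ≈ 7.49 mg/L

Travel time t = x/v = 39.1 km / (0.101 m/s) = 39100 m / 0.101 m/s = 387100 s = 4.481 d.
k_d L₀/(k_2−k_d) = 0.329×35.7/(0.566−0.329) = 11.75/0.2370 = 49.56 mg/L.
e^(−k_d t) = e^(−0.329×4.481) = 0.2290; e^(−k_2 t) = e^(−0.566×4.481) = 0.07918.
D = 49.56 × (0.2290 − 0.07918) + 0.791 × 0.07918 = 7.424 + 0.06263 = 7.486 mg/L.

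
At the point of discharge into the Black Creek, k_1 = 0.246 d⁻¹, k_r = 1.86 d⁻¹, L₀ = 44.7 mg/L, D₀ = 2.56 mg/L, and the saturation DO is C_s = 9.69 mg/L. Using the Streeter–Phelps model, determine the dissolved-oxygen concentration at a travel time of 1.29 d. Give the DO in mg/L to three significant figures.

DO ≈ 5.12 mg/L

k_1 L₀/(k_r−k_1) = 0.246×44.7/(1.86−0.246) = 11.00/1.614 = 6.813 mg/L.
e^(−k_1 t) = e^(−0.246×1.290) = 0.7281; e^(−k_r t) = e^(−1.86×1.290) = 0.09077.
D = 6.813 × (0.7281 − 0.09077) + 2.56 × 0.09077 = 4.342 + 0.2324 = 4.574 mg/L.
DO = C_s − D = 9.69 − 4.574 = 5.116 mg/L.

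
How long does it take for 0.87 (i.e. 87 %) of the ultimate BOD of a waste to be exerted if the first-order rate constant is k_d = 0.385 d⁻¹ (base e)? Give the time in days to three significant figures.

t ≈ 5.30 d

y/L₀ = 1 − e^(−k_d t) = 0.87 ⇒ e^(−k_d t) = 0.130
t = −ln(0.130) / 0.385 = 2.040 / 0.385 = 5.299 d.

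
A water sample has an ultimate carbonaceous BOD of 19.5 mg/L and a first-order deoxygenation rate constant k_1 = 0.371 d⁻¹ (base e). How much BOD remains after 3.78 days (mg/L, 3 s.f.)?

L_t = L₀ e^(−k_1 t) = 19.5 × e^(−0.371×3.78) = 19.5 × 0.2460 = 4.797 mg/L.

L ≈ 4.80 mg/L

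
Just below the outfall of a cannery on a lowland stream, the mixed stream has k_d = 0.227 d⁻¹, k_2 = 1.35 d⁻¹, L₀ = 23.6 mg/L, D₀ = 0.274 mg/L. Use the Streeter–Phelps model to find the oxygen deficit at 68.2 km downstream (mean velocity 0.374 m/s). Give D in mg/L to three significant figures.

Travel time t = x/v = 68.2 km / (0.374 m/s) = 68200 m / 0.374 m/s = 182400 s = 2.111 d.
k_d L₀/(k_2−k_d) = 0.227×23.6/(1.35−0.227) = 5.357/1.123 = 4.770 mg/L.
e^(−k_d t) = e^(−0.227×2.111) = 0.6193; e^(−k_2 t) = e^(−1.35×2.111) = 0.05789.
D = 4.770 × (0.6193 − 0.05789) + 0.274 × 0.05789 = 2.678 + 0.01586 = 2.694 mg/L.

D ≈ 2.69 mg/L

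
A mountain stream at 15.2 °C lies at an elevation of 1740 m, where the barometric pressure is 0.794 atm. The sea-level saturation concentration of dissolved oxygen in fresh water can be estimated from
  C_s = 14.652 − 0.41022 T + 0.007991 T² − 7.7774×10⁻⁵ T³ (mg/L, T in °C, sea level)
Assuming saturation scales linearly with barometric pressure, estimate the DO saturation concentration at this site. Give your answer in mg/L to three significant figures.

At sea level: C_s = 14.652 − 0.41022×15.2 + 0.007991×15.2² − 7.7774×10⁻⁵×15.2³ = 9.990 mg/L.
Pressure correction: C_s' = 9.990 × 0.794 = 7.932 mg/L.

C_s ≈ 7.93 mg/L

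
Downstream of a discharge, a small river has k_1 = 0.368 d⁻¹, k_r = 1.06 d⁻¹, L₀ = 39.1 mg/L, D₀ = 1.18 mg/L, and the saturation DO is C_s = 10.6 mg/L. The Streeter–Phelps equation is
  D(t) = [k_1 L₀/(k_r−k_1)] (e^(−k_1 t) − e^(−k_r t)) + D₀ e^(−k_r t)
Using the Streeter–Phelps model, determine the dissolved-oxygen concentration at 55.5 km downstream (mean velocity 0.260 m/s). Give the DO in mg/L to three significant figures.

DO ≈ 3.65 mg/L

Travel time t = x/v = 55.5 km / (0.260 m/s) = 55500 m / 0.260 m/s = 213500 s = 2.471 d.
k_1 L₀/(k_r−k_1) = 0.368×39.1/(1.06−0.368) = 14.39/0.6920 = 20.79 mg/L.
e^(−k_1 t) = e^(−0.368×2.471) = 0.4029; e^(−k_r t) = e^(−1.06×2.471) = 0.07289.
D = 20.79 × (0.4029 − 0.07289) + 1.18 × 0.07289 = 6.861 + 0.08601 = 6.947 mg/L.
DO = C_s − D = 10.6 − 6.947 = 3.653 mg/L.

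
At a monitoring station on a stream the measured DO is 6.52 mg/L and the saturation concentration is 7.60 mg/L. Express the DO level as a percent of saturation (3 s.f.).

% saturation = C/C_s × 100 = 6.52/7.60 × 100 = 85.8 %.

85.8 % saturation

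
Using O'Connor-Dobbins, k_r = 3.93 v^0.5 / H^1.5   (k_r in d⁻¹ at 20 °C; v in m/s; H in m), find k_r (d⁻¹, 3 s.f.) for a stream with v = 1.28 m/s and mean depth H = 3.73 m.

k_r ≈ 0.617 d⁻¹

k_r = 3.93 × 1.28^0.5 / 3.73^1.5 = 3.93 × 1.131 / 7.204 = 0.6172 d⁻¹.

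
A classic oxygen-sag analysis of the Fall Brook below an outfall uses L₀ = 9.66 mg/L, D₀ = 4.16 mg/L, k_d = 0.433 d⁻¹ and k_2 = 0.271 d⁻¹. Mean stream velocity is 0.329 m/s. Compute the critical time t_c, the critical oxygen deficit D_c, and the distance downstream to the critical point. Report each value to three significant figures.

t_c ≈ 1.97 d; D_c ≈ 6.58 mg/L; x_c ≈ 56.0 km

t_c = [1/(k_2−k_d)] ln[(k_2/k_d)(1 − D₀(k_2−k_d)/(k_d L₀))]
= [1/(0.271−0.433)] ln[(0.271/0.433)(1 − 4.16×-0.1620/(0.433×9.66))]
= (1/-0.1620) ln[0.6259 × 1.161] = -6.173 × ln(0.7267) = -6.173 × -0.3192 = 1.971 d.
L(t_c) = L₀ e^(−k_d t_c) = 9.66 × 0.4260 = 4.115 mg/L, and at the critical point k_2 D_c = k_d L, so D_c = (0.433/0.271) × 4.115 = 6.575 mg/L.
x_c = v t_c = 0.329 m/s × 1.971 d × 86400 s/d = 56020 m ≈ 56.0 km.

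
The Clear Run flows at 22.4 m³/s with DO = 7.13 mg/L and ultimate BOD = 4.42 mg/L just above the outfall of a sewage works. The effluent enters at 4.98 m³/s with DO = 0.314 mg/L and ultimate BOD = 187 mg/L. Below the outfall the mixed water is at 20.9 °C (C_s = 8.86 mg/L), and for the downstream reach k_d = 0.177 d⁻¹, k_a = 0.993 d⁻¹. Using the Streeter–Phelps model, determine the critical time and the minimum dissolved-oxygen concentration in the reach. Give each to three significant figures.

Mixed DO = (22.4×7.13 + 4.98×0.314)/(22.4+4.98) = 161.3/27.38 = 5.890 mg/L.
Mixed L₀ = (22.4×4.42 + 4.98×187)/(27.38) = 1030/27.38 = 37.63 mg/L.
Initial deficit D₀ = C_s − DO₀ = 8.86 − 5.890 = 2.970 mg/L.
t_c = (1/0.8160) ln[(0.993/0.177)(1 − 2.970×0.8160/(0.177×37.63))] = 1.225 × ln(3.569) = 1.559 d.
D_c = (0.177/0.993) × 37.63 × e^(−0.177×1.559) = 0.1782 × 37.63 × 0.7588 = 5.090 mg/L.
Minimum DO = 8.86 − 5.090 = 3.770 mg/L.

t_c ≈ 1.56 d; minimum DO ≈ 3.77 mg/L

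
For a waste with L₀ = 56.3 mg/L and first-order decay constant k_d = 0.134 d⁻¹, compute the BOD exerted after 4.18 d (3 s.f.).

y ≈ 24.1 mg/L

y_t = L₀(1 − e^(−k_d t)) = 56.3 × (1 − e^(−0.134×4.18))
= 56.3 × (1 − 0.5711) = 56.3 × 0.4289 = 24.14 mg/L.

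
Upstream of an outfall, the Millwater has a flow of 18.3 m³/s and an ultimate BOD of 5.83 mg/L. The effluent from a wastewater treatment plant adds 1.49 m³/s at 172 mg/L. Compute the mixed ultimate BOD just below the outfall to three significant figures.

18.3 mg/L

Flow-weighted mixing: C = (Q_r C_r + Q_w C_w)/(Q_r + Q_w)
= (18.3×5.83 + 1.49×172)/(18.3 + 1.49) = 363.0/19.79 = 18.34 mg/L.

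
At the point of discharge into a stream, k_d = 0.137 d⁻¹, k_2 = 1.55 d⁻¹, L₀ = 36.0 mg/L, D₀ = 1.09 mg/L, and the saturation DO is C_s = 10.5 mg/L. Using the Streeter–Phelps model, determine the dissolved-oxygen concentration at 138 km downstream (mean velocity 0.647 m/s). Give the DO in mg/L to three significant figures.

DO ≈ 8.06 mg/L

Travel time t = x/v = 138 km / (0.647 m/s) = 138000 m / 0.647 m/s = 213300 s = 2.469 d.
k_d L₀/(k_2−k_d) = 0.137×36.0/(1.55−0.137) = 4.932/1.413 = 3.490 mg/L.
e^(−k_d t) = e^(−0.137×2.469) = 0.7130; e^(−k_2 t) = e^(−1.55×2.469) = 0.02179.
D = 3.490 × (0.7130 − 0.02179) + 1.09 × 0.02179 = 2.413 + 0.02375 = 2.437 mg/L.
DO = C_s − D = 10.5 − 2.437 = 8.063 mg/L.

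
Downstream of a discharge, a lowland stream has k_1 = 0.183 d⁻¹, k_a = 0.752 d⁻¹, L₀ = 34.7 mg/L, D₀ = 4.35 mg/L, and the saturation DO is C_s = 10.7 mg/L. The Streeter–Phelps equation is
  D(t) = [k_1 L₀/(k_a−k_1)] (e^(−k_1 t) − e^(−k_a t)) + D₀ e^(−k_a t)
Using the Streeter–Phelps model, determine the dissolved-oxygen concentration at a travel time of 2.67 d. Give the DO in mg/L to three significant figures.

DO ≈ 4.77 mg/L

k_1 L₀/(k_a−k_1) = 0.183×34.7/(0.752−0.183) = 6.350/0.5690 = 11.16 mg/L.
e^(−k_1 t) = e^(−0.183×2.670) = 0.6135; e^(−k_a t) = e^(−0.752×2.670) = 0.1343.
D = 11.16 × (0.6135 − 0.1343) + 4.35 × 0.1343 = 5.348 + 0.5841 = 5.932 mg/L.
DO = C_s − D = 10.7 − 5.932 = 4.768 mg/L.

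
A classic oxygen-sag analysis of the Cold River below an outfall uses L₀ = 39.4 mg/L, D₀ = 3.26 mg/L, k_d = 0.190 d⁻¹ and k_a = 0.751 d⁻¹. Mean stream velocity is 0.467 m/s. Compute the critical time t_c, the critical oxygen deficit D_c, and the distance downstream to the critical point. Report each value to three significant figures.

With k_a/k_d = 3.953 and 1 − D₀(k_a−k_d)/(k_d L₀) = 0.7557,
t_c = ln(3.953 × 0.7557) / (0.751 − 0.190) = ln(2.987) / 0.5610 = 1.094/0.5610 = 1.951 d.
D_c = (k_d/k_a) L₀ e^(−k_d t_c) = (0.190/0.751) × 39.4 × e^(−0.190×1.951) = 0.2530 × 39.4 × 0.6903 = 6.881 mg/L.
x_c = v t_c = 0.467 m/s × 1.951 d × 86400 s/d = 78700 m ≈ 78.7 km.

t_c ≈ 1.95 d; D_c ≈ 6.88 mg/L; x_c ≈ 78.7 km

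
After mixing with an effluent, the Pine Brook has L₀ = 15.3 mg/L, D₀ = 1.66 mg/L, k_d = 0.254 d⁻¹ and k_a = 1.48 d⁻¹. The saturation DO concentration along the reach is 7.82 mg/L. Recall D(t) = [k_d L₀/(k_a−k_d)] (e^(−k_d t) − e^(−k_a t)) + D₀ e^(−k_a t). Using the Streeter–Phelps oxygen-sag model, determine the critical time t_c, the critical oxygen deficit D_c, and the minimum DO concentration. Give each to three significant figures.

t_c ≈ 0.833 d; D_c ≈ 2.13 mg/L; min DO ≈ 5.69 mg/L

At the critical point dD/dt = 0, so k_d L₀ e^(−k_d t) = k_a D. Substituting D(t) from the Streeter–Phelps equation and solving for t gives
t_c = ln[(k_a/k_d)(1 − D₀(k_a−k_d)/(k_d L₀))] / (k_a−k_d).
Here k_a−k_d = 1.226 d⁻¹ and 1 − D₀(k_a−k_d)/(k_d L₀) = 1 − 1.66×1.226/(0.254×15.3) = 0.4763, so
t_c = ln(5.827 × 0.4763) / 1.226 = 1.021 / 1.226 = 0.8326 d.
D_c = (k_d/k_a) L₀ e^(−k_d t_c) = (0.254/1.48) × 15.3 × e^(−0.254×0.8326) = 0.1716 × 15.3 × 0.8094 = 2.125 mg/L.
Minimum DO = C_s − D_c = 7.82 − 2.125 = 5.695 mg/L.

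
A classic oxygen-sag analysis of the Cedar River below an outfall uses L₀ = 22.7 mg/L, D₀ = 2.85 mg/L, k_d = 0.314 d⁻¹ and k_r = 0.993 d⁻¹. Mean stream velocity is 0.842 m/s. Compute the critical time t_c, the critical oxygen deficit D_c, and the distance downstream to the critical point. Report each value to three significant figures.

t_c = [1/(k_r−k_d)] ln[(k_r/k_d)(1 − D₀(k_r−k_d)/(k_d L₀))]
= [1/(0.993−0.314)] ln[(0.993/0.314)(1 − 2.85×0.6790/(0.314×22.7))]
= (1/0.6790) ln[3.162 × 0.7285] = 1.473 × ln(2.304) = 1.473 × 0.8346 = 1.229 d.
D_c = (k_d/k_r) L₀ e^(−k_d t_c) = (0.314/0.993) × 22.7 × e^(−0.314×1.229) = 0.3162 × 22.7 × 0.6798 = 4.880 mg/L.
x_c = v t_c = 0.842 m/s × 1.229 d × 86400 s/d = 89420 m ≈ 89.4 km.

t_c ≈ 1.23 d; D_c ≈ 4.88 mg/L; x_c ≈ 89.4 km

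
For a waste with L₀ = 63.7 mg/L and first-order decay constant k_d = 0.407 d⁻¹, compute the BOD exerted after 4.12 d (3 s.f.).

y ≈ 51.8 mg/L

y_t = L₀(1 − e^(−k_d t)) = 63.7 × (1 − e^(−0.407×4.12))
= 63.7 × (1 − 0.1870) = 63.7 × 0.8130 = 51.79 mg/L.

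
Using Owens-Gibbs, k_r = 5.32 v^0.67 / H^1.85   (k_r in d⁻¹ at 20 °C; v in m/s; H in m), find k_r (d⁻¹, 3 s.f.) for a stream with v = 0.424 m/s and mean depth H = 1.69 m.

k_r = 5.32 × 0.424^0.67 / 1.69^1.85 = 5.32 × 0.5628 / 2.640 = 1.134 d⁻¹.

k_r ≈ 1.13 d⁻¹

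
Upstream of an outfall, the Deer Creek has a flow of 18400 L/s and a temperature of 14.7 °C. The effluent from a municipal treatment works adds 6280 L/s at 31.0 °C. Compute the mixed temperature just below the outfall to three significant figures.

18.8 °C

Flow-weighted mixing: C = (Q_r C_r + Q_w C_w)/(Q_r + Q_w)
= (18400×14.7 + 6280×31.0)/(18400 + 6280) = 465200/24680 = 18.85 °C.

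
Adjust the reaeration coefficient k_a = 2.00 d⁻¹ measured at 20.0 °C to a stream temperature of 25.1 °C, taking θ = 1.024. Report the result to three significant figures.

k_a ≈ 2.26 d⁻¹

k_a(T₂) = k_a(T₁) · θ^(T₂−T₁) = 2.00 × 1.024^(25.1−20.0)
= 2.00 × 1.024^5.10 = 2.00 × 1.129 = 2.257 d⁻¹.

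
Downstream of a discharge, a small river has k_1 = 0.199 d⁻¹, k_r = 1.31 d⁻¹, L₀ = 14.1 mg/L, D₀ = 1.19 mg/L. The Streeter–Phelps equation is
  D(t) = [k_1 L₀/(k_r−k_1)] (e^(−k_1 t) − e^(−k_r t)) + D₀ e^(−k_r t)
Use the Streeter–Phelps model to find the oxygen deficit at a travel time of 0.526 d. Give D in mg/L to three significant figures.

k_1 L₀/(k_r−k_1) = 0.199×14.1/(1.31−0.199) = 2.806/1.111 = 2.526 mg/L.
e^(−k_1 t) = e^(−0.199×0.5260) = 0.9006; e^(−k_r t) = e^(−1.31×0.5260) = 0.5020.
D = 2.526 × (0.9006 − 0.5020) + 1.19 × 0.5020 = 1.007 + 0.5974 = 1.604 mg/L.

D ≈ 1.60 mg/L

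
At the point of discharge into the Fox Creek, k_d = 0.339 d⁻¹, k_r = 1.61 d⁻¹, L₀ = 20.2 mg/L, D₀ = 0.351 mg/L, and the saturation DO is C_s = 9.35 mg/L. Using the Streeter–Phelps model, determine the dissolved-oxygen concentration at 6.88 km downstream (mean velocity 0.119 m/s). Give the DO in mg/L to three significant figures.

DO ≈ 6.77 mg/L

Travel time t = x/v = 6.88 km / (0.119 m/s) = 6880 m / 0.119 m/s = 57820 s = 0.6692 d.
k_d L₀/(k_r−k_d) = 0.339×20.2/(1.61−0.339) = 6.848/1.271 = 5.388 mg/L.
e^(−k_d t) = e^(−0.339×0.6692) = 0.7970; e^(−k_r t) = e^(−1.61×0.6692) = 0.3405.
D = 5.388 × (0.7970 − 0.3405) + 0.351 × 0.3405 = 2.460 + 0.1195 = 2.579 mg/L.
DO = C_s − D = 9.35 − 2.579 = 6.771 mg/L.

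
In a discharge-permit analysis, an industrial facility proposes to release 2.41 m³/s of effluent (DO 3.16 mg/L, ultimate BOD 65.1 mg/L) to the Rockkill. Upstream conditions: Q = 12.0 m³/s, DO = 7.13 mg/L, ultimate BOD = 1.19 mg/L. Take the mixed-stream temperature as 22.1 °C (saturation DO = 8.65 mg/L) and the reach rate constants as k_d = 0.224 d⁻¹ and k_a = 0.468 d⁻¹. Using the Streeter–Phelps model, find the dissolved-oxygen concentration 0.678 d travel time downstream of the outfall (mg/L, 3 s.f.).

DO ≈ 5.63 mg/L

Mixed DO = (12.0×7.13 + 2.41×3.16)/(12.0+2.41) = 93.18/14.41 = 6.466 mg/L.
Mixed L₀ = (12.0×1.19 + 2.41×65.1)/(14.41) = 171.2/14.41 = 11.88 mg/L.
Initial deficit D₀ = C_s − DO₀ = 8.65 − 6.466 = 2.184 mg/L.
D(0.678) = [0.224×11.88/(0.468−0.224)](e^(−0.224×0.678) − e^(−0.468×0.678)) + 2.184 e^(−0.468×0.678)
= 10.90 × (0.8591 − 0.7281) + 2.184 × 0.7281 = 3.019 mg/L.
DO = 8.65 − 3.019 = 5.631 mg/L.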